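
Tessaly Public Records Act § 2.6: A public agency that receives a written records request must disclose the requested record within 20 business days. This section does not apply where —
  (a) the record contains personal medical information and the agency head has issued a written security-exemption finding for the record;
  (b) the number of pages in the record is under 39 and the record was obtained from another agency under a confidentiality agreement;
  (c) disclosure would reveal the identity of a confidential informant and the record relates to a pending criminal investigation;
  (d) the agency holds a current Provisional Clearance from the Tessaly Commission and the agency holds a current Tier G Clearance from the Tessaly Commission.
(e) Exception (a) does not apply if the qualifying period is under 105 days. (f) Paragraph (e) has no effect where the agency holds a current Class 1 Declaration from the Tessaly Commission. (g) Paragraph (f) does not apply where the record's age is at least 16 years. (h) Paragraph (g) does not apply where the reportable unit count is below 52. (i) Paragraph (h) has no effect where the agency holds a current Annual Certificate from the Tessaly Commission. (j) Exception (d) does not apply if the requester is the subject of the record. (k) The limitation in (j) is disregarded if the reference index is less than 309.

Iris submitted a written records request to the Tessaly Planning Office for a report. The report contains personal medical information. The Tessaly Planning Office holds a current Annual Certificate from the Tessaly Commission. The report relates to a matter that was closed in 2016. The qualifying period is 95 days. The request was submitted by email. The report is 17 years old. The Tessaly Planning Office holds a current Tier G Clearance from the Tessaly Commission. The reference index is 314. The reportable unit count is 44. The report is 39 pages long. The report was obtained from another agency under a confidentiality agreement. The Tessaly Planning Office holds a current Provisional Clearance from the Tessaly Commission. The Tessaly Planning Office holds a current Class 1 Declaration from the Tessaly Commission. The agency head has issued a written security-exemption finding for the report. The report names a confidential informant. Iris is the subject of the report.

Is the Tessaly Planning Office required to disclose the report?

Yes — the Tessaly Planning Office must disclose the report.

Exception (a)'s conditions are all satisfied: the report contains personal medical information; a written security-exemption finding has been issued. Turning to paragraphs (e)–(i): (e) operates — the qualifying period is 95 days, under the 105 days limit. (f) would limit (e) — a current Class 1 Declaration is held — but (g) sets (f) aside: (g) applies — the record's age is 17 years, meeting the 16 years threshold. (h) would limit (g) — the reportable unit count is 44, below the 52 limit — but (i) sets (h) aside: (i) is triggered — a current Annual Certificate is held. (a) is therefore removed.
Exception (b) does not apply: the number of pages in the record is 39, not under 39.
Exception (c) requires that the record relates to a pending criminal investigation; but the report relates to a closed matter, so (c) is unavailable.
Exception (d) is satisfied on its face — a current Provisional Clearance is held; a current Tier G Clearance is held. However, paragraphs (j)–(k) must be considered: (j) operates — Iris is the subject of the report. (k), which would lift (j), is inapplicable — the reference index is 314, not less than 309. So (d) is unavailable.
No exception applies. The general rule governs.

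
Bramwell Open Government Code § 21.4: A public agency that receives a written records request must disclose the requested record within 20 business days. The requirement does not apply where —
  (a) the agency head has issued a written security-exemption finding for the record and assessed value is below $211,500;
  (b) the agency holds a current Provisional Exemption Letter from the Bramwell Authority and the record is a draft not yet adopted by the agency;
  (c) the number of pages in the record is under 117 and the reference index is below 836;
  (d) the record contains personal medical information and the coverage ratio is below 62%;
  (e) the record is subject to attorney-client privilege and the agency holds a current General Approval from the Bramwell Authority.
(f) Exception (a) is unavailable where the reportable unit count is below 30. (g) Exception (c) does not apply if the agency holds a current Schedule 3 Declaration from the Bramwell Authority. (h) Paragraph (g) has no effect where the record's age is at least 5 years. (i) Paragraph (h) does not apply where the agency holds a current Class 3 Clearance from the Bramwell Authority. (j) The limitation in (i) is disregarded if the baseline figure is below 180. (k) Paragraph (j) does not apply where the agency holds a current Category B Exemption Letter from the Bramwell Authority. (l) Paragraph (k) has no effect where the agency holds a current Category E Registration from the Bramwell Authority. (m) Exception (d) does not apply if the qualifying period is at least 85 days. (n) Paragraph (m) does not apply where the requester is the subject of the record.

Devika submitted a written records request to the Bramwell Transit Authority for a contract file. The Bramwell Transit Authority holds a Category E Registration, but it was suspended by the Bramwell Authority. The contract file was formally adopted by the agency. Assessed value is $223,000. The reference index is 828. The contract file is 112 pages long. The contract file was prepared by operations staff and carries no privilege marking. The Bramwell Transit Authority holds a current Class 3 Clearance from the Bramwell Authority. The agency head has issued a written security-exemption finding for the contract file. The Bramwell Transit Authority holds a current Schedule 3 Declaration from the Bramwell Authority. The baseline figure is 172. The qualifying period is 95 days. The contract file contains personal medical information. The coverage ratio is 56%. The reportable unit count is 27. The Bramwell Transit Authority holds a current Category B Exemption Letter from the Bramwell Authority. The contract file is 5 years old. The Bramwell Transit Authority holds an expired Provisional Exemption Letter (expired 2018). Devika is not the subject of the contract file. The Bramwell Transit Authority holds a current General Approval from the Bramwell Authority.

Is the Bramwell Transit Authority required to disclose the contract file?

Yes — the Bramwell Transit Authority must disclose the contract file.

Exception (a) does not apply: assessed value is $223,000, not below $211,500.
Exception (b) requires that the agency holds a current Provisional Exemption Letter from the Bramwell Authority; but the Provisional Exemption Letter is not current, so (b) is unavailable.
Exception (c): the number of pages in the record is 112, under the 117 limit; the reference index is 828, below the 836 limit — every condition holds. Turning to paragraphs (g)–(l): (g) operates against (c): a current Schedule 3 Declaration is held. (h) is engaged (the record's age is 5 years, meeting the 5 years threshold), but yields to (i): (i) applies — a current Class 3 Clearance is held. (j) would limit (i) — the baseline figure is 172, below the 180 limit — but (k) sets (j) aside: (k) applies — a current Category B Exemption Letter is held. (l) does not operate here (no current Category E Registration is held), so (k) stands. (c) is therefore removed.
All of (d)'s requirements are met (the contract file contains personal medical information; the coverage ratio is 56%, below the 62% limit). Turning to paragraphs (m)–(n): (m) is engaged — the qualifying period is 95 days, meeting the 85 days threshold. (n) is not triggered (Devika is not the subject of the contract file), so (m) stands. Exception (d) does not apply.
Exception (e) requires that the record is subject to attorney-client privilege; but the contract file carries no privilege marking, so (e) is unavailable.
No exception is made out. the Bramwell Transit Authority falls within the general rule.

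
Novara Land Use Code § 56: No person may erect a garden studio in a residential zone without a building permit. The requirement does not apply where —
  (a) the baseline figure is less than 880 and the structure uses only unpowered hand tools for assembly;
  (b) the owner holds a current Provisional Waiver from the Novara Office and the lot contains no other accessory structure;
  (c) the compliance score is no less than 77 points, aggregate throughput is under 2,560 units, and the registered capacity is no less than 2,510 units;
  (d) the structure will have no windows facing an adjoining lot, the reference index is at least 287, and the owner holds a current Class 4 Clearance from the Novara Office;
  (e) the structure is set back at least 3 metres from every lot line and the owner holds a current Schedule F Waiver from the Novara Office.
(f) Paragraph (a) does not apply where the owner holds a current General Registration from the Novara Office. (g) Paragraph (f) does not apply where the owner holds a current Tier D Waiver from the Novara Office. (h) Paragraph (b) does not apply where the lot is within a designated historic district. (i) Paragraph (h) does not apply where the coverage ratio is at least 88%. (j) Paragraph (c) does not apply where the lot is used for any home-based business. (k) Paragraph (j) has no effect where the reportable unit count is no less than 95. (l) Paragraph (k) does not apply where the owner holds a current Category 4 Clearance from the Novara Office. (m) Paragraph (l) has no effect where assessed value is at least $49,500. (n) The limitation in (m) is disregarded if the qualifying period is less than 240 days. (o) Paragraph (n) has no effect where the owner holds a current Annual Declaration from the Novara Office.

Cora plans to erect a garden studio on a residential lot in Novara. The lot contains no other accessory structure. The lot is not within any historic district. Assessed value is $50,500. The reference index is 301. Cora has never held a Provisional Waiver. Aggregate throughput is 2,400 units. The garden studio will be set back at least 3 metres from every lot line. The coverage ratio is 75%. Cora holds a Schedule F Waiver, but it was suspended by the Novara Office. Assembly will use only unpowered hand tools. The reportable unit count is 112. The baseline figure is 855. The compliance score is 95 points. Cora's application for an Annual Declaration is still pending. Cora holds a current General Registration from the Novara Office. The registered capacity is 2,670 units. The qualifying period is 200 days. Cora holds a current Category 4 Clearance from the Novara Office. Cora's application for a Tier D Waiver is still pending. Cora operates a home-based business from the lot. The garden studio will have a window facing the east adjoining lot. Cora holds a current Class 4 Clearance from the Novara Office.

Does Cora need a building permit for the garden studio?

All of (a)'s requirements are met (the baseline figure is 855, less than the 880 limit; assembly uses only hand tools). However, paragraphs (f)–(g) must be considered: (f) is engaged — a current General Registration is held. (g), which would lift (f), is not engaged — no current Tier D Waiver is held. So (a) is unavailable.
Exception (b) requires that the owner holds a current Provisional Waiver from the Novara Office; but there is no Provisional Waiver in force, so (b) is unavailable.
All of (c)'s requirements are met (the compliance score is 95 points, meeting the 77 points threshold; aggregate throughput is 2,400 units, under the 2,560 units limit; the registered capacity is 2,670 units, meeting the 2,510 units threshold). But applying paragraphs (j)–(o): (j) operates against (c): a home-based business operates on the lot. (k) would limit (j) — the reportable unit count is 112, meeting the 95 threshold — but (l) sets (k) aside: (l) is triggered — a current Category 4 Clearance is held. (m) would limit (l) — assessed value is $50,500, meeting the $49,500 threshold — but (n) sets (m) aside: (n) is triggered — the qualifying period is 200 days, less than the 240 days limit. (o) is not triggered (there is no Annual Declaration in force), so (n) stands. Exception (c) does not apply.
Exception (d) requires that the structure will have no windows facing an adjoining lot; but a window faces an adjoining lot, so (d) is unavailable.
Exception (e) fails — there is no Schedule F Waiver in force.
None of the exceptions is available; § 56 applies in full.

Yes — Cora must obtain a building permit.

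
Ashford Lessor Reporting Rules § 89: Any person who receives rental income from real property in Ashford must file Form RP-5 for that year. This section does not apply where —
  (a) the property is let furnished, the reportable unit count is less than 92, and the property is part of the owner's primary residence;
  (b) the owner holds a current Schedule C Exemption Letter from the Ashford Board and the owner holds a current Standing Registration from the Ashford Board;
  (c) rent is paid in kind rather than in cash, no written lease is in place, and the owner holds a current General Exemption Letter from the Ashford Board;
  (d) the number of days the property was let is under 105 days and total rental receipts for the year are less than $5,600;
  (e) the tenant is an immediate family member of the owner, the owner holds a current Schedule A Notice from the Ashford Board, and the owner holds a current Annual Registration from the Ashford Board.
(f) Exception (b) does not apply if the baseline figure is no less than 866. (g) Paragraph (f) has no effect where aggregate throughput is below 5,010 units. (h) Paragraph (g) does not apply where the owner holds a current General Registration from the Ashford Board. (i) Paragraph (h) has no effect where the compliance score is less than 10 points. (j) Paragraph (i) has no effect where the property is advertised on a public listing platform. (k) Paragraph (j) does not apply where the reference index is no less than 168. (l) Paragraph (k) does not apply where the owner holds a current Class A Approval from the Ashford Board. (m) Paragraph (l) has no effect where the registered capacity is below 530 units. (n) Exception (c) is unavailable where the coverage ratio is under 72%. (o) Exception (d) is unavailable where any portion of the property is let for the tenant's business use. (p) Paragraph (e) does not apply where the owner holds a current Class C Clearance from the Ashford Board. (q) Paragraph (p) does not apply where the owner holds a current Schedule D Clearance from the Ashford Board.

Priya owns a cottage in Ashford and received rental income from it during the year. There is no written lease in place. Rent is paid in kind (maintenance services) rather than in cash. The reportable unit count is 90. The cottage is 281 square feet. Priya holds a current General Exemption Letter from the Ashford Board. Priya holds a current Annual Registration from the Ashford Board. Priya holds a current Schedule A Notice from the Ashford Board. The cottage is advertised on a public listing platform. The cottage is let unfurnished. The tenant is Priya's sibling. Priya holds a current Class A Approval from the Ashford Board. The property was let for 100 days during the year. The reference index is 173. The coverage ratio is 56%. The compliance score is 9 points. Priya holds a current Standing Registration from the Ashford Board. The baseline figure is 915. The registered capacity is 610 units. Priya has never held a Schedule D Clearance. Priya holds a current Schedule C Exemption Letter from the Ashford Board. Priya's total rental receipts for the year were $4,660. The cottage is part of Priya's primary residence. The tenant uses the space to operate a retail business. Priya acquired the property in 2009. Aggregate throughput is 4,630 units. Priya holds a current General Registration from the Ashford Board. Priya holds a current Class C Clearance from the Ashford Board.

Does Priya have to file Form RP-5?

Yes — Priya must file Form RP-5.

Exception (a) fails — the property is let unfurnished.
All of (b)'s requirements are met (a current Schedule C Exemption Letter is held; a current Standing Registration is held). But applying paragraphs (f)–(m): (f) is engaged — the baseline figure is 915, meeting the 866 threshold. (g) applies (aggregate throughput is 4,630 units, below the 5,010 units limit), but yields to (h): (h) operates against (g): a current General Registration is held. (i) operates (the compliance score is 9 points, less than the 10 points limit), but yields to (j): (j) operates against (i): the property is publicly advertised. (k) would limit (j) — the reference index is 173, meeting the 168 threshold — but (l) sets (k) aside: (l) is engaged — a current Class A Approval is held. (m) is inapplicable (the registered capacity is 610 units, not below 530 units), so (l) stands. Exception (b) does not apply.
Exception (c) is satisfied on its face — rent is paid in kind; there is no written lease; a current General Exemption Letter is held. Turning to paragraph (n): (n) operates against (c): the coverage ratio is 56%, under the 72% limit. So (c) is unavailable.
Exception (d) is satisfied on its face — the number of days the property was let is 100 days, under the 105 days limit; total rental receipts for the year are $4,660, less than the $5,600 limit. However, paragraph (o) must be considered: (o) applies — the space is let for business use. (d) is therefore removed.
Exception (e): the tenant is an immediate family member; a current Schedule A Notice is held; a current Annual Registration is held — every condition holds. But: (p) operates against (e): a current Class C Clearance is held. (q) does not operate here (the Schedule D Clearance is not current), so (p) stands. So (e) is unavailable.
No exception is made out. Priya falls within the general rule.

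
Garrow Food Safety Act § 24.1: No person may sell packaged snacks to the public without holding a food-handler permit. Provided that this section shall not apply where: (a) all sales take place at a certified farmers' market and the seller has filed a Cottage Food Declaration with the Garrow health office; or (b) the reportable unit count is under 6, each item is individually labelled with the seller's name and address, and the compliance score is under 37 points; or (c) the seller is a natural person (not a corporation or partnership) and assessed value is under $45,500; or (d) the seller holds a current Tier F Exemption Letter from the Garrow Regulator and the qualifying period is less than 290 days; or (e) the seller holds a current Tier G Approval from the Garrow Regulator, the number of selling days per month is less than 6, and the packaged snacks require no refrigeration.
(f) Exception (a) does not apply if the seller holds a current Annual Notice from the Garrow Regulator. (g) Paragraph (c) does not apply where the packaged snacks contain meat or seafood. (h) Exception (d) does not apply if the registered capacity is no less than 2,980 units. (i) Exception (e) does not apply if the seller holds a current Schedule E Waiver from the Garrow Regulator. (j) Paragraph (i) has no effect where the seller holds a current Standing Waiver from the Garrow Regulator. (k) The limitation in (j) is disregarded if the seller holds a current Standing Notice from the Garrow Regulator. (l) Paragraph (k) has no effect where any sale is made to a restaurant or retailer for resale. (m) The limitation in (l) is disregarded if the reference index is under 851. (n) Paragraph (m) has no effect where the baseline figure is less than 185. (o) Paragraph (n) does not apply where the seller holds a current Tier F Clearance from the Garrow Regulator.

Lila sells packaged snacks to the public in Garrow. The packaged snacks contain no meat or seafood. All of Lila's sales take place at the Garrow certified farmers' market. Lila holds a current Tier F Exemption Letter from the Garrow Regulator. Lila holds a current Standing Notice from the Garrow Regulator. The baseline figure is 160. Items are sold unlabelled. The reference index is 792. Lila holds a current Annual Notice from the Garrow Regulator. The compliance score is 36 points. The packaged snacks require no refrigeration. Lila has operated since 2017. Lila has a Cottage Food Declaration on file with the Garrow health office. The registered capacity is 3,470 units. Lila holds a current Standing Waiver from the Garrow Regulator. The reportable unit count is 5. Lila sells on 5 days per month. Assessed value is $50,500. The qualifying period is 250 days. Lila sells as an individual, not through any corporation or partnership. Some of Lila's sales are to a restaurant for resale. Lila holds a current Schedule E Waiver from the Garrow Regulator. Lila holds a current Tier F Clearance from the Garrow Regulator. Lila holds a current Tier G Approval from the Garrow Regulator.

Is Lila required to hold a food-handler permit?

Yes — Lila must hold a food-handler permit.

Exception (a): all sales are at a certified farmers' market; a Cottage Food Declaration is on file — every condition holds. Turning to paragraph (f): (f) operates — a current Annual Notice is held. (a) is therefore removed.
Exception (b) requires that each item is individually labelled with the seller's name and address; but items are sold unlabelled, so (b) is unavailable.
Exception (c) requires that assessed value is under $45,500; but assessed value is $50,500, not under $45,500, so (c) is unavailable.
Exception (d) is satisfied on its face — a current Tier F Exemption Letter is held; the qualifying period is 250 days, less than the 290 days limit. But applying paragraph (h): (h) operates against (d): the registered capacity is 3,470 units, meeting the 2,980 units threshold. Exception (d) does not apply.
All of (e)'s requirements are met (a current Tier G Approval is held; the number of selling days per month is 5, less than the 6 limit; the packaged snacks are shelf-stable). But applying paragraphs (i)–(o): (i) operates against (e): a current Schedule E Waiver is held. (j) would limit (i) — a current Standing Waiver is held — but (k) sets (j) aside: (k) is engaged — a current Standing Notice is held. (l) would limit (k) — some sales are to a restaurant for resale — but (m) sets (l) aside: (m) operates against (l): the reference index is 792, under the 851 limit. (n) operates (the baseline figure is 160, less than the 185 limit), but is itself disapplied by (o): (o) applies — a current Tier F Clearance is held. (e) is therefore removed.
No exception applies. The general rule governs.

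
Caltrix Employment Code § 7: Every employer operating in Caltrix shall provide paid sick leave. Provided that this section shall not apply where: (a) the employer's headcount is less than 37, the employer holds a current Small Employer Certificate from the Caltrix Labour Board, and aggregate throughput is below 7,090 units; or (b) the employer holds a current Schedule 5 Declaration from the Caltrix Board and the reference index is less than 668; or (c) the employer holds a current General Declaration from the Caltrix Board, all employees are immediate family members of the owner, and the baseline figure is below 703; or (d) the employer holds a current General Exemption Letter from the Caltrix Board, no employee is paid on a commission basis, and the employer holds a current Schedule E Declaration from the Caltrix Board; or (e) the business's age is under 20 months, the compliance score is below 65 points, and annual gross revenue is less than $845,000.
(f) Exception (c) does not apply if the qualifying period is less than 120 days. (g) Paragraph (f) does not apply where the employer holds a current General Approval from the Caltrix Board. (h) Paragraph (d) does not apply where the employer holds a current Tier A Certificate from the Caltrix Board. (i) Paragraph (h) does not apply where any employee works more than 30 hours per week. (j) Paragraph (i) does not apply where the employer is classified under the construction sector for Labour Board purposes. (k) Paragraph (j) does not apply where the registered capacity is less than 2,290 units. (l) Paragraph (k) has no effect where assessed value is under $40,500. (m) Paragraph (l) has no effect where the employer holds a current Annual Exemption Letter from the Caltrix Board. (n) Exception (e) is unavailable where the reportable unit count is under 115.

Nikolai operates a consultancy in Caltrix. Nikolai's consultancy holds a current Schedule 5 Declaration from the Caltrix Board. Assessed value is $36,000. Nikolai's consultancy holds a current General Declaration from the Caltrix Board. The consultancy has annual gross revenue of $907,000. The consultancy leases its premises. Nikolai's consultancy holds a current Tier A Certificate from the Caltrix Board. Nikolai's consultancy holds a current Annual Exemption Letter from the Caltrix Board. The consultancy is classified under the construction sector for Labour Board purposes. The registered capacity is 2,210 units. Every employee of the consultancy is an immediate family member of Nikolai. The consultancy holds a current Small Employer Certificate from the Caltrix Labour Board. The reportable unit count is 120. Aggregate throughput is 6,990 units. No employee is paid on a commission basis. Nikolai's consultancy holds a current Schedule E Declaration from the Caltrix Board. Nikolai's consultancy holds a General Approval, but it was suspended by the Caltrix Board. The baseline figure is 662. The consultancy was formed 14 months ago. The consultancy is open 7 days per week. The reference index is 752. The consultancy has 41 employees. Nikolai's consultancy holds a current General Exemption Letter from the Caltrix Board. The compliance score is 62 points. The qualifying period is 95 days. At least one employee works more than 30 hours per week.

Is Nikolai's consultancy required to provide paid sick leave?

Exception (a) does not apply: the employer's headcount is 41, not less than 37.
Exception (b) does not apply: the reference index is 752, not less than 668.
Exception (c)'s conditions are all satisfied: a current General Declaration is held; every employee is an immediate family member; the baseline figure is 662, below the 703 limit. Turning to paragraphs (f)–(g): (f) operates against (c): the qualifying period is 95 days, less than the 120 days limit. (g) is not triggered (there is no General Approval in force), so (f) stands. Exception (c) does not apply.
Exception (d)'s conditions are all satisfied: a current General Exemption Letter is held; no employee is paid on commission; a current Schedule E Declaration is held. Applying paragraphs (h)–(m): (h) operates (a current Tier A Certificate is held), but is displaced by (i): (i) operates against (h): at least one employee exceeds 30 hours/week. (j) would limit (i) — the consultancy is classified under the construction sector — but (k) sets (j) aside: (k) operates against (j): the registered capacity is 2,210 units, less than the 2,290 units limit. (l) applies (assessed value is $36,000, under the $40,500 limit), but is overridden by (m): (m) operates — a current Annual Exemption Letter is held. (d) remains available.
Exception (e) does not apply: annual gross revenue is $907,000, not less than $845,000.

No — exception (d) applies; Nikolai's consultancy is not required to provide paid sick leave.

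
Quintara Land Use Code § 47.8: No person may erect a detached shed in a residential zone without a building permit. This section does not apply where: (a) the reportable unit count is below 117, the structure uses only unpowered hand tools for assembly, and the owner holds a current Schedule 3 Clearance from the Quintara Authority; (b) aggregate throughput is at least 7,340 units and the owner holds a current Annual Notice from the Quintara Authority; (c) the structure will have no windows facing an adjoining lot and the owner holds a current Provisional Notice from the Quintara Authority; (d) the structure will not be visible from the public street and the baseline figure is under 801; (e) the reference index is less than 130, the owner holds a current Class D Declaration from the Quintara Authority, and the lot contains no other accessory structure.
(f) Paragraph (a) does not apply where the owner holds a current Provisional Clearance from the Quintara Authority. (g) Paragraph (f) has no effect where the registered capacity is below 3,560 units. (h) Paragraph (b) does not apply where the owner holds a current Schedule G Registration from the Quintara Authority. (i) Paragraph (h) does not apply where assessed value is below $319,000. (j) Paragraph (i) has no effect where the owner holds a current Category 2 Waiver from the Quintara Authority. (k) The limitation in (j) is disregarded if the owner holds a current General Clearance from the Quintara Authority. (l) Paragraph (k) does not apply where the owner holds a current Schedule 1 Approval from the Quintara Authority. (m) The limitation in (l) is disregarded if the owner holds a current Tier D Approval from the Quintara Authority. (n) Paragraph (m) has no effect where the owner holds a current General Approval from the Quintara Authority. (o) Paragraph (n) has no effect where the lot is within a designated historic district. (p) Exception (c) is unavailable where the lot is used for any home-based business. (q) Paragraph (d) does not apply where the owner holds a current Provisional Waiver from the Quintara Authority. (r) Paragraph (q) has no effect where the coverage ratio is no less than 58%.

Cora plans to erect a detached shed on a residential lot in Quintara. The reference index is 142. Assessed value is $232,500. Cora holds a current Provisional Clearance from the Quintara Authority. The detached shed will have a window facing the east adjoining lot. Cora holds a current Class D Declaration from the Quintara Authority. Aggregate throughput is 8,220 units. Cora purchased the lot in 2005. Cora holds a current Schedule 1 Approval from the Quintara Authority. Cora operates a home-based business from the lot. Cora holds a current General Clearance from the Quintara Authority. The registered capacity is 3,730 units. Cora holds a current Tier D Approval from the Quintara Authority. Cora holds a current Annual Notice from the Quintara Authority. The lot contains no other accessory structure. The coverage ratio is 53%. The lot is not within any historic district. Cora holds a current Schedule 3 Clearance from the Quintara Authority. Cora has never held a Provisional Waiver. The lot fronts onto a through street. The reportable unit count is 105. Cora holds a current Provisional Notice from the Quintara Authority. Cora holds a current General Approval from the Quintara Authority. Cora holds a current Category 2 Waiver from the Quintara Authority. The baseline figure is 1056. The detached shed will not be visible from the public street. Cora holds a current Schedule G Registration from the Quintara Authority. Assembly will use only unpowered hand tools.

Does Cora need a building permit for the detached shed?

Exception (a) is satisfied on its face — the reportable unit count is 105, below the 117 limit; assembly uses only hand tools; a current Schedule 3 Clearance is held. Turning to paragraphs (f)–(g): (f) operates against (a): a current Provisional Clearance is held. (g) is not engaged (the registered capacity is 3,730 units, not below 3,560 units), so (f) stands. Exception (a) does not apply.
Exception (b)'s conditions are all satisfied: aggregate throughput is 8,220 units, meeting the 7,340 units threshold; a current Annual Notice is held. But: (h) is triggered — a current Schedule G Registration is held. (i) applies (assessed value is $232,500, below the $319,000 limit), but yields to (j): (j) is engaged — a current Category 2 Waiver is held. (k) would limit (j) — a current General Clearance is held — but (l) sets (k) aside: (l) operates — a current Schedule 1 Approval is held. (m) is triggered (a current Tier D Approval is held), but yields to (n): (n) is engaged — a current General Approval is held. (o), which would lift (n), is not engaged — the lot is not in a historic district. (b) is therefore removed.
Exception (c) does not apply: a window faces an adjoining lot.
Exception (d) requires that the baseline figure is under 801; but the baseline figure is 1,056, not under 801, so (d) is unavailable.
Exception (e) does not apply: the reference index is 142, not less than 130.
No exception displaces § 47.8.

Yes — Cora must obtain a building permit.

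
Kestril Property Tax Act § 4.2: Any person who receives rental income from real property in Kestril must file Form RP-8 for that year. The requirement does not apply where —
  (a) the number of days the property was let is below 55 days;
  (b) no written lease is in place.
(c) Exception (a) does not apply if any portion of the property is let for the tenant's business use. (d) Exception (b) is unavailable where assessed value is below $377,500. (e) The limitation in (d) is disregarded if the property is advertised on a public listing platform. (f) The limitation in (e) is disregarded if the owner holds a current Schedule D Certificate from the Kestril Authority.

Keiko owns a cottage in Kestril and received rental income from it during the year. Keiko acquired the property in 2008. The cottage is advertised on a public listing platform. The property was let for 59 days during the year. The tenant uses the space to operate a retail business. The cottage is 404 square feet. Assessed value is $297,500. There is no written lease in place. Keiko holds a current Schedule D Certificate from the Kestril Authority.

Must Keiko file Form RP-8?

Yes — Keiko must file Form RP-8.

Exception (a) does not apply: the number of days the property was let is 59 days, not below 55 days.
Exception (b)'s conditions are all satisfied: there is no written lease. Turning to paragraphs (d)–(f): (d) operates against (b): assessed value is $297,500, below the $377,500 limit. (e) is triggered (the property is publicly advertised), but yields to (f): (f) operates against (e): a current Schedule D Certificate is held. So (b) is unavailable.
Every exception is unavailable, so the rule governs.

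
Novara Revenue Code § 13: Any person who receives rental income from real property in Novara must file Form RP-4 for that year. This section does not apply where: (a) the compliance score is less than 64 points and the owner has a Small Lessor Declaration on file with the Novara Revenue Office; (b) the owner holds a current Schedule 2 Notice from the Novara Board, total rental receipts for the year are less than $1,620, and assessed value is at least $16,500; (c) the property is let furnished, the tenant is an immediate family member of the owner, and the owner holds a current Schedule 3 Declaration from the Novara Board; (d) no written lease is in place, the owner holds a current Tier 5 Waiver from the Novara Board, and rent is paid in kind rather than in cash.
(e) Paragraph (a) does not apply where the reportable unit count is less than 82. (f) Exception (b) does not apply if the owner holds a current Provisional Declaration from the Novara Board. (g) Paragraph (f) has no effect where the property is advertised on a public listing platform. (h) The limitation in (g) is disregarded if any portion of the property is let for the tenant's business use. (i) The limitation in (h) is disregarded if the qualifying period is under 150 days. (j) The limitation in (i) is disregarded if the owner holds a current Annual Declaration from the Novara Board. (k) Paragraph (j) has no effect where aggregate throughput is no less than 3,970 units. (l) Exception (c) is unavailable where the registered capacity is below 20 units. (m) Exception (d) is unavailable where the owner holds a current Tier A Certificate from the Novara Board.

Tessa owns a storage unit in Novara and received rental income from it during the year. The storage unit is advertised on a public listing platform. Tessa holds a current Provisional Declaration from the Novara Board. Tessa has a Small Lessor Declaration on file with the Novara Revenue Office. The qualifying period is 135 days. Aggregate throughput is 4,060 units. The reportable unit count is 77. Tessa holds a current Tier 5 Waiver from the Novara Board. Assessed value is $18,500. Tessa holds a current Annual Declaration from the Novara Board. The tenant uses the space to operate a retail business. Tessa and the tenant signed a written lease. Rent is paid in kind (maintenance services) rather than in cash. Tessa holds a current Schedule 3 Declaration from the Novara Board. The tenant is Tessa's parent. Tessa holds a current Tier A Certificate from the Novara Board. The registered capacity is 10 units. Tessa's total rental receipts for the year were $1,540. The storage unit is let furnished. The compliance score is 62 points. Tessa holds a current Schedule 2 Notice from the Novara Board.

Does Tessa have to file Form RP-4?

No — exception (b) applies; Tessa is not required to file Form RP-4.

Exception (a): the compliance score is 62 points, less than the 64 points limit; a Small Lessor Declaration is on file — every condition holds. Turning to paragraph (e): (e) operates against (a): the reportable unit count is 77, less than the 82 limit. (a) is therefore removed.
All of (b)'s requirements are met (a current Schedule 2 Notice is held; total rental receipts for the year are $1,540, less than the $1,620 limit; assessed value is $18,500, meeting the $16,500 threshold). Considering the limiting provisions: (f) operates (a current Provisional Declaration is held), but is displaced by (g): (g) is triggered — the property is publicly advertised. (h) applies (the space is let for business use), but yields to (i): (i) operates against (h): the qualifying period is 135 days, under the 150 days limit. (j) would limit (i) — a current Annual Declaration is held — but (k) sets (j) aside: (k) operates against (j): aggregate throughput is 4,060 units, meeting the 3,970 units threshold. Exception (b) stands.
Exception (c) is satisfied on its face — the property is let furnished; the tenant is an immediate family member; a current Schedule 3 Declaration is held. But applying paragraph (l): (l) operates against (c): the registered capacity is 10 units, below the 20 units limit. Exception (c) does not apply.
Exception (d) requires that no written lease is in place; but a written lease is in place, so (d) is unavailable.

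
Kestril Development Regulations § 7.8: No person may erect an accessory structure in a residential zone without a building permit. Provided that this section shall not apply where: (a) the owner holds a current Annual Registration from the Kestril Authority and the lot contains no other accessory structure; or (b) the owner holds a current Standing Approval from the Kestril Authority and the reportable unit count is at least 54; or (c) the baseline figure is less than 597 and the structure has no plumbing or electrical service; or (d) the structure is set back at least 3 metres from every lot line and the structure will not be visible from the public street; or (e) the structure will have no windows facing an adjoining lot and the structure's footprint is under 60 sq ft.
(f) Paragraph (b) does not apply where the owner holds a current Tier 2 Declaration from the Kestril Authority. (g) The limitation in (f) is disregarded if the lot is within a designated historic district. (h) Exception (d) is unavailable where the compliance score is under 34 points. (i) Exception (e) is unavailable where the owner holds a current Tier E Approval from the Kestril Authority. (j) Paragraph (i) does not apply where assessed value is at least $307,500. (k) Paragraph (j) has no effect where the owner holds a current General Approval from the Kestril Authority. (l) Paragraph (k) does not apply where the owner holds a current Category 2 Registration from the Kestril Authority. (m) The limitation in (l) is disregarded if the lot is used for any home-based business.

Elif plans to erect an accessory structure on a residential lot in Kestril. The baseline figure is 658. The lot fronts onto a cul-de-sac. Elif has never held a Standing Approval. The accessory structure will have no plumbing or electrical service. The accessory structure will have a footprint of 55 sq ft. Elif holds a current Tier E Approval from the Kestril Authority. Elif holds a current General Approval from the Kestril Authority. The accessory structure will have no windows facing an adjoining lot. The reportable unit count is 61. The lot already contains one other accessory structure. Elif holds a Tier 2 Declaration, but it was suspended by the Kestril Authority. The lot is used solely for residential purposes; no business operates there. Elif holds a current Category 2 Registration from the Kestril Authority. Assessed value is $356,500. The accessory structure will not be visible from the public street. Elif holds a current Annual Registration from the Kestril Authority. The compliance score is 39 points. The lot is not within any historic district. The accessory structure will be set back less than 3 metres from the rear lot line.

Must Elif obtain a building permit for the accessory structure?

No — exception (e) applies; Elif does not need a building permit.

Exception (a) fails — the lot already has another accessory structure.
Exception (b) requires that the owner holds a current Standing Approval from the Kestril Authority; but there is no Standing Approval in force, so (b) is unavailable.
Exception (c) does not apply: the baseline figure is 658, not less than 597.
Exception (d) requires that the structure is set back at least 3 metres from every lot line; but the rear setback is under 3 m, so (d) is unavailable.
All of (e)'s requirements are met (no windows face an adjoining lot; the structure's footprint is 55 sq ft, under the 60 sq ft limit). Applying paragraphs (i)–(m): (i) is engaged (a current Tier E Approval is held), but is itself disapplied by (j): (j) operates against (i): assessed value is $356,500, meeting the $307,500 threshold. (k) is triggered (a current General Approval is held), but yields to (l): (l) operates against (k): a current Category 2 Registration is held. (m), which would lift (l), is not engaged — the lot is solely residential. So (e) applies.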